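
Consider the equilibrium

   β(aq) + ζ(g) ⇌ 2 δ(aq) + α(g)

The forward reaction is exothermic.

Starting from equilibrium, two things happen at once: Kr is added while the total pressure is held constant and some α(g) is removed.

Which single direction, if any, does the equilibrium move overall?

Adding inert gas at constant total pressure expands the volume, scaling every reacting partial pressure by the same factor. Δn_gas = 1 − 1 = 0, so Q is unchanged — no shift.
Removing α (g), a product, drives the reaction to the right.
Only the nonzero effect(s) matter; the net shift is to the right.

right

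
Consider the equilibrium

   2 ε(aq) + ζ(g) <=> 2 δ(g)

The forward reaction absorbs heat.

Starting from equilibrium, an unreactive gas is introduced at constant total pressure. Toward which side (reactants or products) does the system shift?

Adding inert gas at constant total pressure expands the volume and lowers every reacting partial pressure. With Δn_gas = 2 − 1 = +1, Q moves away from K toward the side with fewer gas moles, so the system shifts toward the side with more gas moles — to the right.

right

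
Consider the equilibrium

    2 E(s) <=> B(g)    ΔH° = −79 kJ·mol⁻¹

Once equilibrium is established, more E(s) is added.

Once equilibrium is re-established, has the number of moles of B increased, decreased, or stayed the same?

unchanged

E is a pure solid; its activity is 1 regardless of amount, so Q is unaffected — no shift from this change.
No net shift occurs, so the amount of B is unchanged.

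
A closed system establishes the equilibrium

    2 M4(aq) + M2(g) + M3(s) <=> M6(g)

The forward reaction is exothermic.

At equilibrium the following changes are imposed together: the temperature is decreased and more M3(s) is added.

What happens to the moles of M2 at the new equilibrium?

The forward reaction is exothermic. Lowering T favours the exothermic direction — shift to the right.
M3 is a pure solid; its activity is 1 regardless of amount, so Q is unaffected — no shift from this change.
The net shift is to the right. M2 is a reactant, so its amount decreases.

decreases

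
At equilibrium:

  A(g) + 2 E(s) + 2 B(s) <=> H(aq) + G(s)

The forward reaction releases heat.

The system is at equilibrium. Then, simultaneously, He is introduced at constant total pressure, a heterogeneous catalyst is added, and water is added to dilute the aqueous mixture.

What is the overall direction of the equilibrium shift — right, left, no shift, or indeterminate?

Adding inert gas at constant total pressure expands the volume and lowers every reacting partial pressure. With Δn_gas = 0 − 1 = -1, Q moves away from K toward the side with fewer gas moles, so the system shifts toward the side with more gas moles — to the left.
A catalyst speeds both forward and reverse rates equally; it changes neither Q nor K — no shift from this change.
Dilution lowers every aqueous concentration by the same factor. Δn_aq = 1 − 0 = +1, so the system shifts toward the side with more dissolved moles — to the right.
The individual effects push in opposite directions; without quantitative information the net direction cannot be determined.

cannot be determined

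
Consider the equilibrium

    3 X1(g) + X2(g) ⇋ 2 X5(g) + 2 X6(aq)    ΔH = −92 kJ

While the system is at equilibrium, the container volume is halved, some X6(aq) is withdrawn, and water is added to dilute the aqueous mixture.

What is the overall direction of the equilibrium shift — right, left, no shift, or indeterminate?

right

Gas moles: reactants 4, products 2 (Δn_gas = -2). Compression shifts the system toward the side with fewer moles of gas — to the right.
Removing X6 (aq), a product, drives the reaction to the right.
Dilution lowers every aqueous concentration by the same factor. Δn_aq = 2 − 0 = +2, so the system shifts toward the side with more dissolved moles — to the right.
All effects act in the same direction — net shift to the right.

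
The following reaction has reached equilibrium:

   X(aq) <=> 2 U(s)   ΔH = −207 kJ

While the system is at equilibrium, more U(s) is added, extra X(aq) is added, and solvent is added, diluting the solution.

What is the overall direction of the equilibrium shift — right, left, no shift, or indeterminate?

U is a pure solid; its activity is 1 regardless of amount, so Q is unaffected — no shift from this change.
Adding X (aq), a reactant, drives the reaction to the right.
Dilution lowers every aqueous concentration by the same factor. Δn_aq = 0 − 1 = -1, so the system shifts toward the side with more dissolved moles — to the left.
The individual effects push in opposite directions; without quantitative information the net direction cannot be determined.

cannot be determined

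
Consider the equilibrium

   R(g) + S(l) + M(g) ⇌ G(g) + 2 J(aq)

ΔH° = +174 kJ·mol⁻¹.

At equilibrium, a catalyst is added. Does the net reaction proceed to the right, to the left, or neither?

no shift

A catalyst speeds both forward and reverse rates equally; it changes neither Q nor K — no shift from this change.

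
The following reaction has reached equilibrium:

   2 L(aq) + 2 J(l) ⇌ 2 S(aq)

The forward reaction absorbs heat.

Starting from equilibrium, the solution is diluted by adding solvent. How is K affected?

The equilibrium constant depends only on temperature. This perturbation changes neither the position of equilibrium nor K.

unchanged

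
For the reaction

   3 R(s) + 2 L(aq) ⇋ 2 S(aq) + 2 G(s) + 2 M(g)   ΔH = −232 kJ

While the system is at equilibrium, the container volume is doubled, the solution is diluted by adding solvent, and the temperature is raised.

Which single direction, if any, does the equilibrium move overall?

Gas moles: reactants 0, products 2 (Δn_gas = +2). Expansion shifts the system toward the side with more moles of gas — to the right.
Dilution scales every aqueous concentration by the same factor. Δn_aq = 2 − 2 = 0, so Q is unchanged — no shift.
The forward reaction is exothermic. Raising T favours the endothermic direction — shift to the left.
The individual effects push in opposite directions; without quantitative information the net direction cannot be determined.

cannot be determined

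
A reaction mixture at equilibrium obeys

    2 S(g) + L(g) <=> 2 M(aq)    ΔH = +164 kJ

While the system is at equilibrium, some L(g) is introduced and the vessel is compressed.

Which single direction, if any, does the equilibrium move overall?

Adding L (g), a reactant, drives the reaction to the right.
Gas moles: reactants 3, products 0 (Δn_gas = -3). Compression shifts the system toward the side with fewer moles of gas — to the right.
All effects act in the same direction — net shift to the right.

right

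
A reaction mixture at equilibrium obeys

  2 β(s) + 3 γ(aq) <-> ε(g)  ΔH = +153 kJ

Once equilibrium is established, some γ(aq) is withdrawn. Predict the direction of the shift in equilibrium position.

left

Removing γ (aq), a reactant, drives the reaction to the left.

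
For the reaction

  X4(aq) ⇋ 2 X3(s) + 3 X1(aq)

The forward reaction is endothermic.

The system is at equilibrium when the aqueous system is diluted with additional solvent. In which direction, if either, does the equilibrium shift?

right

Dilution lowers every aqueous concentration by the same factor. Δn_aq = 3 − 1 = +2, so the system shifts toward the side with more dissolved moles — to the right.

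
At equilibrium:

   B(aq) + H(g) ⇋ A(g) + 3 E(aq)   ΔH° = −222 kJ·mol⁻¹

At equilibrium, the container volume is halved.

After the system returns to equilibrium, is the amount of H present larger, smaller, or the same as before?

Gas moles: reactants 1, products 1. Δn_gas = 0, so a volume change leaves Q equal to K — no shift from this change.
No net shift occurs, so the amount of H is unchanged.

unchanged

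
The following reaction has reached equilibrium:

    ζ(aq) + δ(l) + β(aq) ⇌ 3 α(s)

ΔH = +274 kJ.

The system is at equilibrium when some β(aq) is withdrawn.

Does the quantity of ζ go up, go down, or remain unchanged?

increases

Removing β (aq), a reactant, drives the reaction to the left.
The net shift is to the left. ζ is a reactant, so its amount increases.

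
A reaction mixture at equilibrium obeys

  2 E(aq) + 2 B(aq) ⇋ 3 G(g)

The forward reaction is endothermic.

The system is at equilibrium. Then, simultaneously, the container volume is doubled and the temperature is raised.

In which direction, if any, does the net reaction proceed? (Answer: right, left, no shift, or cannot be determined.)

Gas moles: reactants 0, products 3 (Δn_gas = +3). Expansion shifts the system toward the side with more moles of gas — to the right.
The forward reaction is endothermic. Raising T favours the endothermic direction — shift to the right.
All effects act in the same direction — net shift to the right.

right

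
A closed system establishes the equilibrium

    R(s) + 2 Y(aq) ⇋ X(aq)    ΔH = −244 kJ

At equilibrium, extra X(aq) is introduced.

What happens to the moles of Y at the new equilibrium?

Adding X (aq), a product, drives the reaction to the left.
The net shift is to the left. Y is a reactant, so its amount increases.

increases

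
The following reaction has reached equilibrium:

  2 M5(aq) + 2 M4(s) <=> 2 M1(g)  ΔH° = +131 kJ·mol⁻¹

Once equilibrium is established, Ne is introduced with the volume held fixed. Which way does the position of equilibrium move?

At constant volume, adding an inert gas leaves every reacting species' partial pressure unchanged, so Q is unchanged — no shift from this change.

no shift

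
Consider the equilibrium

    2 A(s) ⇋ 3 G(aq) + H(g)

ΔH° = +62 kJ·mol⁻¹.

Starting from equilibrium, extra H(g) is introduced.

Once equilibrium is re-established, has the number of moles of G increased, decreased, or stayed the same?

Adding H (g), a product, drives the reaction to the left.
The net shift is to the left. G is a product, so its amount decreases.

decreases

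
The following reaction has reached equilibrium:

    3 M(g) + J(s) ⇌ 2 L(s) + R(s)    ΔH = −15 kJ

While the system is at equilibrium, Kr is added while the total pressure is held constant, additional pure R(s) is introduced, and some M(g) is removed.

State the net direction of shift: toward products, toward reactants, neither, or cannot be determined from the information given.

Adding inert gas at constant total pressure expands the volume and lowers every reacting partial pressure. With Δn_gas = 0 − 3 = -3, Q moves away from K toward the side with fewer gas moles, so the system shifts toward the side with more gas moles — to the left.
R is a pure solid; its activity is 1 regardless of amount, so Q is unaffected — no shift from this change.
Removing M (g), a reactant, drives the reaction to the left.
Only the nonzero effect(s) matter; the net shift is to the left.

left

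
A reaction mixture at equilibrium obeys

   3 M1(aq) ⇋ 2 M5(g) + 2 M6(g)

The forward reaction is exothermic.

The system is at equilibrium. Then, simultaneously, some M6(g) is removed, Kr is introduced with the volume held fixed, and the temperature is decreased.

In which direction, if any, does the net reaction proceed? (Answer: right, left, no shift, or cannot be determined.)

Removing M6 (g), a product, drives the reaction to the right.
At constant volume, adding an inert gas leaves every reacting species' partial pressure unchanged, so Q is unchanged — no shift from this change.
The forward reaction is exothermic. Lowering T favours the exothermic direction — shift to the right.
Only the nonzero effect(s) matter; the net shift is to the right.

right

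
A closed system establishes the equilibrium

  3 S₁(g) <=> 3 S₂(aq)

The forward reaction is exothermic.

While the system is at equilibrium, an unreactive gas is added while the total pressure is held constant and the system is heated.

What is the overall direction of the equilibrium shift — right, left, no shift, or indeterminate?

left

Adding inert gas at constant total pressure expands the volume and lowers every reacting partial pressure. With Δn_gas = 0 − 3 = -3, Q moves away from K toward the side with fewer gas moles, so the system shifts toward the side with more gas moles — to the left.
The forward reaction is exothermic. Raising T favours the endothermic direction — shift to the left.
All effects act in the same direction — net shift to the left.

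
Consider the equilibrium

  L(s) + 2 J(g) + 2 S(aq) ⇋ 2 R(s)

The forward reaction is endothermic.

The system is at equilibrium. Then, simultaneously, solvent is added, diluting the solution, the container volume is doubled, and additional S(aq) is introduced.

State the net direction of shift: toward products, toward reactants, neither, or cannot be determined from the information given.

Dilution lowers every aqueous concentration by the same factor. Δn_aq = 0 − 2 = -2, so the system shifts toward the side with more dissolved moles — to the left.
Gas moles: reactants 2, products 0 (Δn_gas = -2). Expansion shifts the system toward the side with more moles of gas — to the left.
Adding S (aq), a reactant, drives the reaction to the right.
The individual effects push in opposite directions; without quantitative information the net direction cannot be determined.

cannot be determined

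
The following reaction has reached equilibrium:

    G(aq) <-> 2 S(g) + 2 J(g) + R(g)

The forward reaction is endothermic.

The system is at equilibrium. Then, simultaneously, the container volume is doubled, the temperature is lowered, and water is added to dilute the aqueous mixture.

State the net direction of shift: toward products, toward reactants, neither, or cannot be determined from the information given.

Gas moles: reactants 0, products 5 (Δn_gas = +5). Expansion shifts the system toward the side with more moles of gas — to the right.
The forward reaction is endothermic. Lowering T favours the exothermic direction — shift to the left.
Dilution lowers every aqueous concentration by the same factor. Δn_aq = 0 − 1 = -1, so the system shifts toward the side with more dissolved moles — to the left.
The individual effects push in opposite directions; without quantitative information the net direction cannot be determined.

cannot be determined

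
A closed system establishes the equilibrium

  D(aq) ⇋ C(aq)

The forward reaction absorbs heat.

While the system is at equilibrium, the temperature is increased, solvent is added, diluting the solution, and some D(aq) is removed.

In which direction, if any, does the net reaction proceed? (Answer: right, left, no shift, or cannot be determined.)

The forward reaction is endothermic. Raising T favours the endothermic direction — shift to the right.
Dilution scales every aqueous concentration by the same factor. Δn_aq = 1 − 1 = 0, so Q is unchanged — no shift.
Removing D (aq), a reactant, drives the reaction to the left.
The individual effects push in opposite directions; without quantitative information the net direction cannot be determined.

cannot be determined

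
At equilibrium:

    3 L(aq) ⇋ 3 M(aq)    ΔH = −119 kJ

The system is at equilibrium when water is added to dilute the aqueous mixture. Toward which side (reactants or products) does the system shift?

no shift

Dilution scales every aqueous concentration by the same factor. Δn_aq = 3 − 3 = 0, so Q is unchanged — no shift.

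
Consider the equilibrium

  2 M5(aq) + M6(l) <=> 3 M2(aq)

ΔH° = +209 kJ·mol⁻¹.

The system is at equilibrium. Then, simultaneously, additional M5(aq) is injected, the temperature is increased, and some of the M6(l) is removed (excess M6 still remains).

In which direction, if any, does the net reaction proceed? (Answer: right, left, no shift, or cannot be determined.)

right

Adding M5 (aq), a reactant, drives the reaction to the right.
The forward reaction is endothermic. Raising T favours the endothermic direction — shift to the right.
M6 is a pure liquid; its activity is 1 regardless of amount, so Q is unaffected — no shift from this change.
Only the nonzero effect(s) matter; the net shift is to the right.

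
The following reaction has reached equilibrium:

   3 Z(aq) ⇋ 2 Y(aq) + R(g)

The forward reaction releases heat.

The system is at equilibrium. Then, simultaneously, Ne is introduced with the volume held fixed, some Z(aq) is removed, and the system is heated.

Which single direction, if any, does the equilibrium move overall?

At constant volume, adding an inert gas leaves every reacting species' partial pressure unchanged, so Q is unchanged — no shift from this change.
Removing Z (aq), a reactant, drives the reaction to the left.
The forward reaction is exothermic. Raising T favours the endothermic direction — shift to the left.
Only the nonzero effect(s) matter; the net shift is to the left.

left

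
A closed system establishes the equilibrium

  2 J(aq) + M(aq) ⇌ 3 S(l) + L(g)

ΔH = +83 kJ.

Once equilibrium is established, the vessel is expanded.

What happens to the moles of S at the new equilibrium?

increases

Gas moles: reactants 0, products 1 (Δn_gas = +1). Expansion shifts the system toward the side with more moles of gas — to the right.
The net shift is to the right. S is a product, so its amount increases.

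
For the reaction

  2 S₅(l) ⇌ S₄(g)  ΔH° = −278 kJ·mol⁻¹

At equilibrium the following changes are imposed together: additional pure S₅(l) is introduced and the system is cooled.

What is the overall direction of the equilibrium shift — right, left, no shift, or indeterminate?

S₅ is a pure liquid; its activity is 1 regardless of amount, so Q is unaffected — no shift from this change.
The forward reaction is exothermic. Lowering T favours the exothermic direction — shift to the right.
Only the nonzero effect(s) matter; the net shift is to the right.

right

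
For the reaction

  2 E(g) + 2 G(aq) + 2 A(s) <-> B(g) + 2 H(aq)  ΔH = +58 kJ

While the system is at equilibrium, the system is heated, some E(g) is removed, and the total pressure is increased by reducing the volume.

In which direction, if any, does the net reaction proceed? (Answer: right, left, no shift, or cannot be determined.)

cannot be determined

The forward reaction is endothermic. Raising T favours the endothermic direction — shift to the right.
Removing E (g), a reactant, drives the reaction to the left.
Gas moles: reactants 2, products 1 (Δn_gas = -1). Compression shifts the system toward the side with fewer moles of gas — to the right.
The individual effects push in opposite directions; without quantitative information the net direction cannot be determined.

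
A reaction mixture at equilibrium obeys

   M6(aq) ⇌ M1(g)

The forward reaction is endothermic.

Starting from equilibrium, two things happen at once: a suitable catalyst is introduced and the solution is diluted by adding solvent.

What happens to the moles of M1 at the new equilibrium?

decreases

A catalyst speeds both forward and reverse rates equally; it changes neither Q nor K — no shift from this change.
Dilution lowers every aqueous concentration by the same factor. Δn_aq = 0 − 1 = -1, so the system shifts toward the side with more dissolved moles — to the left.
The net shift is to the left. M1 is a product, so its amount decreases.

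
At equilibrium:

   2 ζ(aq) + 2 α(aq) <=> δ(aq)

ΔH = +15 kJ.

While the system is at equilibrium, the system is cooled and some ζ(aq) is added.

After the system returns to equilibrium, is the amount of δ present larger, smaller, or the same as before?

cannot be determined

The forward reaction is endothermic. Lowering T favours the exothermic direction — shift to the left.
Adding ζ (aq), a reactant, drives the reaction to the right.
The two effects oppose each other, so the net shift — and hence the change in δ — cannot be determined from the given information.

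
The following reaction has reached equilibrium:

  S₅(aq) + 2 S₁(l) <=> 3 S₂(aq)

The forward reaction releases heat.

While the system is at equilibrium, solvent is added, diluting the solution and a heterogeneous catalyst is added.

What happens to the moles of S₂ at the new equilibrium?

Dilution lowers every aqueous concentration by the same factor. Δn_aq = 3 − 1 = +2, so the system shifts toward the side with more dissolved moles — to the right.
A catalyst speeds both forward and reverse rates equally; it changes neither Q nor K — no shift from this change.
The net shift is to the right. S₂ is a product, so its amount increases.

increases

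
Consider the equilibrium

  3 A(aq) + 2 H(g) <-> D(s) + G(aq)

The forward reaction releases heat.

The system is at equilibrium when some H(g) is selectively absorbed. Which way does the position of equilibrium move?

Removing H (g), a reactant, drives the reaction to the left.

left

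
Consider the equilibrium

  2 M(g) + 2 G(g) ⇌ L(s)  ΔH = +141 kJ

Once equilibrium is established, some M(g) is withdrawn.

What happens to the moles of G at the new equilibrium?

increases

Removing M (g), a reactant, drives the reaction to the left.
The net shift is to the left. G is a reactant, so its amount increases.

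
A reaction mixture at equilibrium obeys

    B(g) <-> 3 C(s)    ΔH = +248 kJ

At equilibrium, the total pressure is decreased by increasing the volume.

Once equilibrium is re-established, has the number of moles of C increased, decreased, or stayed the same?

decreases

Gas moles: reactants 1, products 0 (Δn_gas = -1). Expansion shifts the system toward the side with more moles of gas — to the left.
The net shift is to the left. C is a product, so its amount decreases.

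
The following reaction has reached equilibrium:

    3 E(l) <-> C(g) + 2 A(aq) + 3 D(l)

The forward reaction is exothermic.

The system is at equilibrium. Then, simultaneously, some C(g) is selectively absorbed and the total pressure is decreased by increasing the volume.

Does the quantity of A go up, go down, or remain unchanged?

Removing C (g), a product, drives the reaction to the right.
Gas moles: reactants 0, products 1 (Δn_gas = +1). Expansion shifts the system toward the side with more moles of gas — to the right.
The net shift is to the right. A is a product, so its amount increases.

increases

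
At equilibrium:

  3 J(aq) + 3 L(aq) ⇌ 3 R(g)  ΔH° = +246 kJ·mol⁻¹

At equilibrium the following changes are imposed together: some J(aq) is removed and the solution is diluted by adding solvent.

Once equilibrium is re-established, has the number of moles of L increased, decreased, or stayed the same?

Removing J (aq), a reactant, drives the reaction to the left.
Dilution lowers every aqueous concentration by the same factor. Δn_aq = 0 − 6 = -6, so the system shifts toward the side with more dissolved moles — to the left.
The net shift is to the left. L is a reactant, so its amount increases.

increases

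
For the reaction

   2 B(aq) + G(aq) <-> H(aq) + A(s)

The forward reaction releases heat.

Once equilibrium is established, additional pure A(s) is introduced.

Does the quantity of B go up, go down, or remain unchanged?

unchanged

A is a pure solid; its activity is 1 regardless of amount, so Q is unaffected — no shift from this change.
No net shift occurs, so the amount of B is unchanged.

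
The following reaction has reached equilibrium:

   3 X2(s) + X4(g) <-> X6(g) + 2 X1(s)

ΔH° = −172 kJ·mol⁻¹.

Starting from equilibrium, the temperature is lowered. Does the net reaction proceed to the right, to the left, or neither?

right

The forward reaction is exothermic. Lowering T favours the exothermic direction — shift to the right.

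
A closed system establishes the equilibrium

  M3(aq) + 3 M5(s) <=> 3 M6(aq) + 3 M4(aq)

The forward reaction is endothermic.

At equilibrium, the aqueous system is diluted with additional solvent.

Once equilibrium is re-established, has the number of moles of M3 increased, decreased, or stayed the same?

decreases

Dilution lowers every aqueous concentration by the same factor. Δn_aq = 6 − 1 = +5, so the system shifts toward the side with more dissolved moles — to the right.
The net shift is to the right. M3 is a reactant, so its amount decreases.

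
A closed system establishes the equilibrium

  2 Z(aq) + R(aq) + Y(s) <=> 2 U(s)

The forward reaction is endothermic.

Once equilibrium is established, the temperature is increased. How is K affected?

K depends on temperature via the van 't Hoff relation. The forward reaction is endothermic, so raising T increases K.

increases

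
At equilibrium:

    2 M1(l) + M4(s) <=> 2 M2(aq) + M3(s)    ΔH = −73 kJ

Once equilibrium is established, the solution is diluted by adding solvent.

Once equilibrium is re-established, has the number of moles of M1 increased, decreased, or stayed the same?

decreases

Dilution lowers every aqueous concentration by the same factor. Δn_aq = 2 − 0 = +2, so the system shifts toward the side with more dissolved moles — to the right.
The net shift is to the right. M1 is a reactant, so its amount decreases.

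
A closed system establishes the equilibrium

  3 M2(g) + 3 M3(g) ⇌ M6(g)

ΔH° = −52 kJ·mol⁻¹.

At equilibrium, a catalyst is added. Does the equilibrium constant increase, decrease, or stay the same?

unchanged

The equilibrium constant depends only on temperature. This perturbation changes neither the position of equilibrium nor K.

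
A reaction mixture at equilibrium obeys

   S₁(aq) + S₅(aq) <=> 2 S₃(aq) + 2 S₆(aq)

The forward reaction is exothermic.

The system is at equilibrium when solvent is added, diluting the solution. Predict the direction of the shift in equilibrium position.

right

Dilution lowers every aqueous concentration by the same factor. Δn_aq = 4 − 2 = +2, so the system shifts toward the side with more dissolved moles — to the right.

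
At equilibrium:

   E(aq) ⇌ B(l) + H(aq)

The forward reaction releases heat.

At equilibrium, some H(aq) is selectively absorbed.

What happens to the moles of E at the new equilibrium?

Removing H (aq), a product, drives the reaction to the right.
The net shift is to the right. E is a reactant, so its amount decreases.

decreases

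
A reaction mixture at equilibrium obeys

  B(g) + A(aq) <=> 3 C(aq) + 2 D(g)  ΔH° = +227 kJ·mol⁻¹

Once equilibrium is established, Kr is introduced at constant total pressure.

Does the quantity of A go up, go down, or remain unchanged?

Adding inert gas at constant total pressure expands the volume and lowers every reacting partial pressure. With Δn_gas = 2 − 1 = +1, Q moves away from K toward the side with fewer gas moles, so the system shifts toward the side with more gas moles — to the right.
The net shift is to the right. A is a reactant, so its amount decreases.

decreases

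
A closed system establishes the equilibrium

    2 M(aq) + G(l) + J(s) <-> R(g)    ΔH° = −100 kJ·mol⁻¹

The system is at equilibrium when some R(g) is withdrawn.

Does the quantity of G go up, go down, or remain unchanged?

decreases

Removing R (g), a product, drives the reaction to the right.
The net shift is to the right. G is a reactant, so its amount decreases.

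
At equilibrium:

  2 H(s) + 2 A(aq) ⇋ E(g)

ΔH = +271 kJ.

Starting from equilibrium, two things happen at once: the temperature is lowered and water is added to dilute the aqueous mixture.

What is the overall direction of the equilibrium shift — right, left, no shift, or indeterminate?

The forward reaction is endothermic. Lowering T favours the exothermic direction — shift to the left.
Dilution lowers every aqueous concentration by the same factor. Δn_aq = 0 − 2 = -2, so the system shifts toward the side with more dissolved moles — to the left.
All effects act in the same direction — net shift to the left.

left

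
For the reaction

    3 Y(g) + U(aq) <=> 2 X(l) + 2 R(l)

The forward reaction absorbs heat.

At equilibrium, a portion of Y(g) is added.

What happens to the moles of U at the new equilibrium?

decreases

Adding Y (g), a reactant, drives the reaction to the right.
The net shift is to the right. U is a reactant, so its amount decreases.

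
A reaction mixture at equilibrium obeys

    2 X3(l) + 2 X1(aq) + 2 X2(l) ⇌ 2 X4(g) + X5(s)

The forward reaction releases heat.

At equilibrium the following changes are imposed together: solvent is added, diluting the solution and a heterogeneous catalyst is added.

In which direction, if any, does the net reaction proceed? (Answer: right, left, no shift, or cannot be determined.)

left

Dilution lowers every aqueous concentration by the same factor. Δn_aq = 0 − 2 = -2, so the system shifts toward the side with more dissolved moles — to the left.
A catalyst speeds both forward and reverse rates equally; it changes neither Q nor K — no shift from this change.
Only the nonzero effect(s) matter; the net shift is to the left.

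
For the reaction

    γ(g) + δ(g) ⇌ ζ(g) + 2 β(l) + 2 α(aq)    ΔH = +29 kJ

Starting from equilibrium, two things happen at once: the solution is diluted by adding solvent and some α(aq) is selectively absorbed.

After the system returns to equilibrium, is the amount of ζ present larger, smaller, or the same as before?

Dilution lowers every aqueous concentration by the same factor. Δn_aq = 2 − 0 = +2, so the system shifts toward the side with more dissolved moles — to the right.
Removing α (aq), a product, drives the reaction to the right.
The net shift is to the right. ζ is a product, so its amount increases.

increases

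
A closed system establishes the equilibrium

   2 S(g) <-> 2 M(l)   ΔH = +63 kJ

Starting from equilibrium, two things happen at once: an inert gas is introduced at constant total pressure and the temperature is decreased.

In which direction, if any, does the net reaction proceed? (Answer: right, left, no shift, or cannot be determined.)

left

Adding inert gas at constant total pressure expands the volume and lowers every reacting partial pressure. With Δn_gas = 0 − 2 = -2, Q moves away from K toward the side with fewer gas moles, so the system shifts toward the side with more gas moles — to the left.
The forward reaction is endothermic. Lowering T favours the exothermic direction — shift to the left.
All effects act in the same direction — net shift to the left.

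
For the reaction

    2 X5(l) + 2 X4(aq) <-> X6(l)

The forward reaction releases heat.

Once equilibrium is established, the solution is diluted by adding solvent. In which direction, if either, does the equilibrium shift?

Dilution lowers every aqueous concentration by the same factor. Δn_aq = 0 − 2 = -2, so the system shifts toward the side with more dissolved moles — to the left.

left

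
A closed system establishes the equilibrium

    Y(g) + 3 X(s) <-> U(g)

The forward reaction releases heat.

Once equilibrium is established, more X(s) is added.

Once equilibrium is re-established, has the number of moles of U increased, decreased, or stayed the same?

unchanged

X is a pure solid; its activity is 1 regardless of amount, so Q is unaffected — no shift from this change.
No net shift occurs, so the amount of U is unchanged.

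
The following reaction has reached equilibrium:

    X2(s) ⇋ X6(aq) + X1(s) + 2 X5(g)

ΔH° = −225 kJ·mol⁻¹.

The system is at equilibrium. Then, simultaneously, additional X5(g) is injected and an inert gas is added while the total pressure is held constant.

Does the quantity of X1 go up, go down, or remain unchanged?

cannot be determined

Adding X5 (g), a product, drives the reaction to the left.
Adding inert gas at constant total pressure expands the volume and lowers every reacting partial pressure. With Δn_gas = 2 − 0 = +2, Q moves away from K toward the side with fewer gas moles, so the system shifts toward the side with more gas moles — to the right.
The two effects oppose each other, so the net shift — and hence the change in X1 — cannot be determined from the given information.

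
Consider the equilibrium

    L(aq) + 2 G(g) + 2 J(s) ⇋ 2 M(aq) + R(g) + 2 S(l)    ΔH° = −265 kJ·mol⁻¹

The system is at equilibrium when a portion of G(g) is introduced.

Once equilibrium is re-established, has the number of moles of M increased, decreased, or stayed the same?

increases

Adding G (g), a reactant, drives the reaction to the right.
The net shift is to the right. M is a product, so its amount increases.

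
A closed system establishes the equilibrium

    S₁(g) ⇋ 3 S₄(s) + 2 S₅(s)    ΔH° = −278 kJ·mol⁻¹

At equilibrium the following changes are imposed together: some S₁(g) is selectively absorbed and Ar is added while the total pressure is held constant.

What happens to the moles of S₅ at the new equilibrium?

decreases

Removing S₁ (g), a reactant, drives the reaction to the left.
Adding inert gas at constant total pressure expands the volume and lowers every reacting partial pressure. With Δn_gas = 0 − 1 = -1, Q moves away from K toward the side with fewer gas moles, so the system shifts toward the side with more gas moles — to the left.
The net shift is to the left. S₅ is a product, so its amount decreases.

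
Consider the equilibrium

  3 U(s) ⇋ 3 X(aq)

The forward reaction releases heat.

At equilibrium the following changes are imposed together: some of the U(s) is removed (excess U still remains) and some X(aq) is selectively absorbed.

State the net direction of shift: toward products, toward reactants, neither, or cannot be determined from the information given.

right

U is a pure solid; its activity is 1 regardless of amount, so Q is unaffected — no shift from this change.
Removing X (aq), a product, drives the reaction to the right.
Only the nonzero effect(s) matter; the net shift is to the right.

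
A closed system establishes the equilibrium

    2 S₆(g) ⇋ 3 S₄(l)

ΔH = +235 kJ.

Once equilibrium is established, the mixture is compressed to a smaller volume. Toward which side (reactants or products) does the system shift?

Gas moles: reactants 2, products 0 (Δn_gas = -2). Compression shifts the system toward the side with fewer moles of gas — to the right.

right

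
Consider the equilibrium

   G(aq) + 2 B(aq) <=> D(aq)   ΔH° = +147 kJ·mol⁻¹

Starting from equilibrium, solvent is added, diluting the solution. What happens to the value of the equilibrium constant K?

unchanged

The equilibrium constant depends only on temperature. This perturbation may move the position of equilibrium, but since T is unchanged, K itself is unchanged.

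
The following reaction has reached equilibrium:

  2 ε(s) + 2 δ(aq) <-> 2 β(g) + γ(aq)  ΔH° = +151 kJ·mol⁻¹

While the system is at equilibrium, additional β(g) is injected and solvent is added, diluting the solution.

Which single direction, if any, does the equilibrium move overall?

left

Adding β (g), a product, drives the reaction to the left.
Dilution lowers every aqueous concentration by the same factor. Δn_aq = 1 − 2 = -1, so the system shifts toward the side with more dissolved moles — to the left.
All effects act in the same direction — net shift to the left.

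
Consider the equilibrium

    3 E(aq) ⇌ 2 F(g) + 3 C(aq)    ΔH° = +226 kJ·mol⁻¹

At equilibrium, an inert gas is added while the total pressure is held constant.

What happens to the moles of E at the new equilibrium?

decreases

Adding inert gas at constant total pressure expands the volume and lowers every reacting partial pressure. With Δn_gas = 2 − 0 = +2, Q moves away from K toward the side with fewer gas moles, so the system shifts toward the side with more gas moles — to the right.
The net shift is to the right. E is a reactant, so its amount decreases.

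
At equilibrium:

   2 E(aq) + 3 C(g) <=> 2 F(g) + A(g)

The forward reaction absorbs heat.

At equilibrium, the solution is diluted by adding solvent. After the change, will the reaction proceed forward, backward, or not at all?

left

Dilution lowers every aqueous concentration by the same factor. Δn_aq = 0 − 2 = -2, so the system shifts toward the side with more dissolved moles — to the left.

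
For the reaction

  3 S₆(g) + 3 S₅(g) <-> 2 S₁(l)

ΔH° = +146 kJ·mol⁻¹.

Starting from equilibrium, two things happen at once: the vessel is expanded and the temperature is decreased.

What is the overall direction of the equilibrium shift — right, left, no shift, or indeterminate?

left

Gas moles: reactants 6, products 0 (Δn_gas = -6). Expansion shifts the system toward the side with more moles of gas — to the left.
The forward reaction is endothermic. Lowering T favours the exothermic direction — shift to the left.
All effects act in the same direction — net shift to the left.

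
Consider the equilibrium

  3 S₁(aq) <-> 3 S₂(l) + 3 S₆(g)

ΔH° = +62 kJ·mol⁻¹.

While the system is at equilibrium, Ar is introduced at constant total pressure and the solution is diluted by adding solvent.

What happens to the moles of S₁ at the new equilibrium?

Adding inert gas at constant total pressure expands the volume and lowers every reacting partial pressure. With Δn_gas = 3 − 0 = +3, Q moves away from K toward the side with fewer gas moles, so the system shifts toward the side with more gas moles — to the right.
Dilution lowers every aqueous concentration by the same factor. Δn_aq = 0 − 3 = -3, so the system shifts toward the side with more dissolved moles — to the left.
The two effects oppose each other, so the net shift — and hence the change in S₁ — cannot be determined from the given information.

cannot be determined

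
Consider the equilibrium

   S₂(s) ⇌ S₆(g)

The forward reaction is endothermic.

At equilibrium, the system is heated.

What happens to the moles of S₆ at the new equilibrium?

increases

The forward reaction is endothermic. Raising T favours the endothermic direction — shift to the right.
The net shift is to the right. S₆ is a product, so its amount increases.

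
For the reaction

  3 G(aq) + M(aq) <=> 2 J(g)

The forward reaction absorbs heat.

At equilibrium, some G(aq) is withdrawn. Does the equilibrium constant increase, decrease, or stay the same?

The equilibrium constant depends only on temperature. This perturbation may move the position of equilibrium, but since T is unchanged, K itself is unchanged.

unchanged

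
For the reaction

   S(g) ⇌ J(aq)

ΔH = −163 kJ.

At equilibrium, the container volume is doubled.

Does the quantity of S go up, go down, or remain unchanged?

Gas moles: reactants 1, products 0 (Δn_gas = -1). Expansion shifts the system toward the side with more moles of gas — to the left.
The net shift is to the left. S is a reactant, so its amount increases.

increases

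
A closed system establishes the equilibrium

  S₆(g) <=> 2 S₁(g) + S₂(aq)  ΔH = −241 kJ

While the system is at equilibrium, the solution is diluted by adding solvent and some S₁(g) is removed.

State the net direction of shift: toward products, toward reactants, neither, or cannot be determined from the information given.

Dilution lowers every aqueous concentration by the same factor. Δn_aq = 1 − 0 = +1, so the system shifts toward the side with more dissolved moles — to the right.
Removing S₁ (g), a product, drives the reaction to the right.
All effects act in the same direction — net shift to the right.

right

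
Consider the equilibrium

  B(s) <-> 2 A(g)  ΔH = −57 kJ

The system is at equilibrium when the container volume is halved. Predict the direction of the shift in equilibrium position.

Gas moles: reactants 0, products 2 (Δn_gas = +2). Compression shifts the system toward the side with fewer moles of gas — to the left.

left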